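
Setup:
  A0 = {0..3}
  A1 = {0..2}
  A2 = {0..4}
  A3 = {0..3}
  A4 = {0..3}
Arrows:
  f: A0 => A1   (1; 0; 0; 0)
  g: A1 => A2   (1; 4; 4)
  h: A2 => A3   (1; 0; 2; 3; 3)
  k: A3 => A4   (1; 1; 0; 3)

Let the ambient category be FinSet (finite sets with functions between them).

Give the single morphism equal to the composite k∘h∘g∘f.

Answer: (3; 1; 1; 1)

Work:
  0 f=>1 g=>4 h=>3 k=>3
  1 f=>0 g=>1 h=>0 k=>1
  2 f=>0 g=>1 h=>0 k=>1
  3 f=>0 g=>1 h=>0 k=>1
composite: (3; 1; 1; 1)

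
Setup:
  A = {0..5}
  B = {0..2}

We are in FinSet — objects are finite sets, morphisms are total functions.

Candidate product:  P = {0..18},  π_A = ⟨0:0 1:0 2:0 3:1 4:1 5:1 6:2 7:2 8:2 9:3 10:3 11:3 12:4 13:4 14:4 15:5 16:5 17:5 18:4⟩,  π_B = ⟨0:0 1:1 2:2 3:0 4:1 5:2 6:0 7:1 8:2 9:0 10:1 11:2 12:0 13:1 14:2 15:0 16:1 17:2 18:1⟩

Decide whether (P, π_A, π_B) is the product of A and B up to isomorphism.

Answer: NOT A VALID PRODUCT — |P|=19 ≠ |A|·|B|=18

Trace:
|A|·|B| = 6·3 = 18;  |P| = 19
  → cardinalities differ; no bijection possible.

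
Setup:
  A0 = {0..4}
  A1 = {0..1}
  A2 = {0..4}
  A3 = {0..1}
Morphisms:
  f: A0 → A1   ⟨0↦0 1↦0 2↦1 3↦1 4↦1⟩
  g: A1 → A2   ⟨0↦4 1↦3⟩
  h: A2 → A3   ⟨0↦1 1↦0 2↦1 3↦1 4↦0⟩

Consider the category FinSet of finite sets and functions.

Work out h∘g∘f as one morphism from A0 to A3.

Answer: ⟨0↦0 1↦0 2↦1 3↦1 4↦1⟩

Trace:
  0 f→0 g→4 h→0
  1 f→0 g→4 h→0
  2 f→1 g→3 h→1
  3 f→1 g→3 h→1
  4 f→1 g→3 h→1
composite: ⟨0↦0 1↦0 2↦1 3↦1 4↦1⟩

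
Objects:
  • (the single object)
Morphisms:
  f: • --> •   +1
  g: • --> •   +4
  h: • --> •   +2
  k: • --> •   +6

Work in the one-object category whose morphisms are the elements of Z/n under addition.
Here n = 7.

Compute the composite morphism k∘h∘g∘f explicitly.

Answer: +6

Derivation:
  0 +1≡1 +4≡5 +2≡0 +6≡6  (mod 7)
⟦path⟧: +6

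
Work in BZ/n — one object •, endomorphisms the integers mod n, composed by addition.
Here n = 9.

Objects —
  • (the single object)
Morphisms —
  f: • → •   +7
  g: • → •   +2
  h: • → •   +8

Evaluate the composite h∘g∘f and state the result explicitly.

Answer: +8

Derivation:
  0 +7≡7 +2≡0 +8≡8  (mod 9)
composite: +8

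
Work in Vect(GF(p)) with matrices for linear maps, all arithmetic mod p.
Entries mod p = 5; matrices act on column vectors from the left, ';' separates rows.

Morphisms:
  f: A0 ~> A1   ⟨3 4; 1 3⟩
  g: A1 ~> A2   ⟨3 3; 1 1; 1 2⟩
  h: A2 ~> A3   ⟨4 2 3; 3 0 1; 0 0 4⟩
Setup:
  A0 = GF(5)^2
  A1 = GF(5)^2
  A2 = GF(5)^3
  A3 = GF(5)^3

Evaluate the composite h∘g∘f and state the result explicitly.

  e0=[1,0] f~>[3,1] g~>[2,4,0] h~>[1,1,0]
  e1=[0,1] f~>[4,3] g~>[1,2,0] h~>[3,3,0]
composite: ⟨1 3; 1 3; 0 0⟩

Answer: ⟨1 3; 1 3; 0 0⟩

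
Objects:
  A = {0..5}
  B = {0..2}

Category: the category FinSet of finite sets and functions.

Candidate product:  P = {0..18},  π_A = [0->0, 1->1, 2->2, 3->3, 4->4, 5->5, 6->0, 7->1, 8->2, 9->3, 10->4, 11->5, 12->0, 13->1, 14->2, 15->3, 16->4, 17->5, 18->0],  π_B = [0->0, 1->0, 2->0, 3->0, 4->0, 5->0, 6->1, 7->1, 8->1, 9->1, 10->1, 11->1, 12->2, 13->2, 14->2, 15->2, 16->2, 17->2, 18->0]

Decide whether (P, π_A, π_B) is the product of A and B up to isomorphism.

|A|·|B| = 6·3 = 18;  |P| = 19
  → cardinalities differ; no bijection possible.

Answer: NOT A VALID PRODUCT — |P|=19 ≠ |A|·|B|=18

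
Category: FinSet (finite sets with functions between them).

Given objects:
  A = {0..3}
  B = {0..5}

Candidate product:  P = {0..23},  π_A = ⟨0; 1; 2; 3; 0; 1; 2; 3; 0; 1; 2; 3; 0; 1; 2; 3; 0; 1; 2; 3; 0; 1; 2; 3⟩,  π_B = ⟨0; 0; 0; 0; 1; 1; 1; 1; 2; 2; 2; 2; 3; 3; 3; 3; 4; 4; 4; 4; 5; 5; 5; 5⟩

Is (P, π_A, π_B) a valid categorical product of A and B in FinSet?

|A|·|B| = 4·6 = 24;  |P| = 24
Check the pairing map k ↦ (π_A(k), π_B(k)):
  0 -> (0,0)
  1 -> (1,0)
  2 -> (2,0)
  3 -> (3,0)
  4 -> (0,1)
  5 -> (1,1)
  6 -> (2,1)
  7 -> (3,1)
  8 -> (0,2)
  9 -> (1,2)
  10 -> (2,2)
  11 -> (3,2)
  12 -> (0,3)
  13 -> (1,3)
  14 -> (2,3)
  15 -> (3,3)
  16 -> (0,4)
  17 -> (1,4)
  18 -> (2,4)
  19 -> (3,4)
  20 -> (0,5)
  21 -> (1,5)
  22 -> (2,5)
  23 -> (3,5)
distinct pairs in image: 24 / 24 needed
  → bijection onto A×B; projections well-typed.

Answer: VALID PRODUCT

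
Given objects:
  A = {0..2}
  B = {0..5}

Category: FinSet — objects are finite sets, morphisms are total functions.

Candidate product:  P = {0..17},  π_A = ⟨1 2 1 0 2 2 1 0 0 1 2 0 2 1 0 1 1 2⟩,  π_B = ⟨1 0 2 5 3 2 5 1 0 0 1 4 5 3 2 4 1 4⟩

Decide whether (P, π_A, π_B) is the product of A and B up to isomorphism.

Answer: NOT A VALID PRODUCT — duplicate pair at indices 0,16

Derivation:
|A|·|B| = 3·6 = 18;  |P| = 18
Check the pairing map k ↦ (π_A(k), π_B(k)):
  0 -> (1,1)
  1 -> (2,0)
  2 -> (1,2)
  3 -> (0,5)
  4 -> (2,3)
  5 -> (2,2)
  6 -> (1,5)
  7 -> (0,1)
  8 -> (0,0)
  9 -> (1,0)
  10 -> (2,1)
  11 -> (0,4)
  12 -> (2,5)
  13 -> (1,3)
  14 -> (0,2)
  15 -> (1,4)
  16 -> (1,1)  ✗ repeats pair of k=0
  17 -> (2,4)
distinct pairs in image: 17 / 18 needed
  → (1,1) hit at k=0 and k=16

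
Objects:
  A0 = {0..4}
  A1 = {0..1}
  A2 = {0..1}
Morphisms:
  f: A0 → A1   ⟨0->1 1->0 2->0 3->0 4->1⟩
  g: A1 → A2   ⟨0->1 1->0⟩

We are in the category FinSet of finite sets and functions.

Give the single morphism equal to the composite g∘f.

  0 f→1 g→0
  1 f→0 g→1
  2 f→0 g→1
  3 f→0 g→1
  4 f→1 g→0
composite: ⟨0->0 1->1 2->1 3->1 4->0⟩

Answer: ⟨0->0 1->1 2->1 3->1 4->0⟩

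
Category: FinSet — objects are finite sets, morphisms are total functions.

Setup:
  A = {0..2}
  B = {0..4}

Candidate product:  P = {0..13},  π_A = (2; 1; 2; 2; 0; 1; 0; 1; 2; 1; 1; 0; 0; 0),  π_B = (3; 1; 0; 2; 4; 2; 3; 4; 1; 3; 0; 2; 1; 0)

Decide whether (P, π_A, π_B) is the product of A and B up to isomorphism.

|A|·|B| = 3·5 = 15;  |P| = 14
  → cardinalities differ; no bijection possible.

Answer: NOT A VALID PRODUCT — |P|=14 ≠ |A|·|B|=15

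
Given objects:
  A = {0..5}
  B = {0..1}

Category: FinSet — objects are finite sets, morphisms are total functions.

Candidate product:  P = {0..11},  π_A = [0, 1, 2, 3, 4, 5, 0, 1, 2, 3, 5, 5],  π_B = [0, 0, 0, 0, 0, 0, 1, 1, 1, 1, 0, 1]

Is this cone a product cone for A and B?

Answer: NOT A VALID PRODUCT — duplicate pair at indices 5,10

Derivation:
|A|·|B| = 6·2 = 12;  |P| = 12
Check the pairing map k ↦ (π_A(k), π_B(k)):
  0 : (0,0)
  1 : (1,0)
  2 : (2,0)
  3 : (3,0)
  4 : (4,0)
  5 : (5,0)
  6 : (0,1)
  7 : (1,1)
  8 : (2,1)
  9 : (3,1)
  10 : (5,0)  ✗ repeats pair of k=5
  11 : (5,1)
distinct pairs in image: 11 / 12 needed
  → (5,0) hit at k=5 and k=10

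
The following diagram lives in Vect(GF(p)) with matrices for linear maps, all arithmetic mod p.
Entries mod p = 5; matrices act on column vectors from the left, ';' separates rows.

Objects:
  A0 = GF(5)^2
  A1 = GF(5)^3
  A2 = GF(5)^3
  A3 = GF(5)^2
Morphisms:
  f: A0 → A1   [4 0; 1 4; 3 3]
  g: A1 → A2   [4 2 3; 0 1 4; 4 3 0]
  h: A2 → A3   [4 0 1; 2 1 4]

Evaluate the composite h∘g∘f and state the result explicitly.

  e0=⟨1,0⟩ f→⟨4,1,3⟩ g→⟨2,3,4⟩ h→⟨2,3⟩
  e1=⟨0,1⟩ f→⟨0,4,3⟩ g→⟨2,1,2⟩ h→⟨0,3⟩
composite: [2 0; 3 3]

Answer: [2 0; 3 3]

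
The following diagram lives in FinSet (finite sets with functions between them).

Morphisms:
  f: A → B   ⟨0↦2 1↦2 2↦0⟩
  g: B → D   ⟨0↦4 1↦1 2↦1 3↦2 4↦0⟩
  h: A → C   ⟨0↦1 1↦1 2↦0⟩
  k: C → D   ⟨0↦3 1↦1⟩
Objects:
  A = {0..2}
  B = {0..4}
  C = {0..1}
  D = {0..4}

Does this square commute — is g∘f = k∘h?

1) trace f;g:
  0 f→2 g→1
  1 f→2 g→1
  2 f→0 g→4
  result₁ = ⟨0↦1 1↦1 2↦4⟩
2) trace h;k:
  0 h→1 k→1
  1 h→1 k→1
  2 h→0 k→3
  result₂ = ⟨0↦1 1↦1 2↦3⟩
Equal? NO — does not commute

Answer: DOES NOT COMMUTE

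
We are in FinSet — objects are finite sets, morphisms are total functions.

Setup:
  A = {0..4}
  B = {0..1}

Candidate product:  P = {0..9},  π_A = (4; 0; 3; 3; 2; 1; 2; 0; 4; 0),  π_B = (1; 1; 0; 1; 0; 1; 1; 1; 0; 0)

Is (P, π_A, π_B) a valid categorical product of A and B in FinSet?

Answer: NOT A VALID PRODUCT — duplicate pair at indices 1,7

Work:
|A|·|B| = 5·2 = 10;  |P| = 10
Check the pairing map k ↦ (π_A(k), π_B(k)):
  0 : (4,1)
  1 : (0,1)
  2 : (3,0)
  3 : (3,1)
  4 : (2,0)
  5 : (1,1)
  6 : (2,1)
  7 : (0,1)  ✗ repeats pair of k=1
  8 : (4,0)
  9 : (0,0)
distinct pairs in image: 9 / 10 needed
  → (0,1) hit at k=1 and k=7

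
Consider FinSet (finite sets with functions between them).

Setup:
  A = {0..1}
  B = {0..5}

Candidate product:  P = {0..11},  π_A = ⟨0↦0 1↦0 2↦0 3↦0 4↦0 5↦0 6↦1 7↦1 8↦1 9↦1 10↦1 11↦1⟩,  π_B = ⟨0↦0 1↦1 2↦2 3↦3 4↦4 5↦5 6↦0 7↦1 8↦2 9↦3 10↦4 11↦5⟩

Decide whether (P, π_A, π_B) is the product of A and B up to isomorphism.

Answer: VALID PRODUCT

Derivation:
|A|·|B| = 2·6 = 12;  |P| = 12
Check the pairing map k ↦ (π_A(k), π_B(k)):
  0 ↦ (0,0)
  1 ↦ (0,1)
  2 ↦ (0,2)
  3 ↦ (0,3)
  4 ↦ (0,4)
  5 ↦ (0,5)
  6 ↦ (1,0)
  7 ↦ (1,1)
  8 ↦ (1,2)
  9 ↦ (1,3)
  10 ↦ (1,4)
  11 ↦ (1,5)
distinct pairs in image: 12 / 12 needed
  → bijection onto A×B; projections well-typed.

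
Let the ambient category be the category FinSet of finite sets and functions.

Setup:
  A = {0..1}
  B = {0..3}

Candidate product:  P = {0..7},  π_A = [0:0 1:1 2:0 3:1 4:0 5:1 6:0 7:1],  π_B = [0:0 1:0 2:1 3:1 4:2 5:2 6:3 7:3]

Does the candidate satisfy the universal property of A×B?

Answer: VALID PRODUCT

Trace:
|A|·|B| = 2·4 = 8;  |P| = 8
Check the pairing map k ↦ (π_A(k), π_B(k)):
  0 : (0,0)
  1 : (1,0)
  2 : (0,1)
  3 : (1,1)
  4 : (0,2)
  5 : (1,2)
  6 : (0,3)
  7 : (1,3)
distinct pairs in image: 8 / 8 needed
  → bijection onto A×B; projections well-typed.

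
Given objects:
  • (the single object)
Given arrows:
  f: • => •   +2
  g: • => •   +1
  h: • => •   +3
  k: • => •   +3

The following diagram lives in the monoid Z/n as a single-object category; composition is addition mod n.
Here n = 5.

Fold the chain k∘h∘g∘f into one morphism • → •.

Answer: +4

Work:
  0 +2≡2 +1≡3 +3≡1 +3≡4  (mod 5)
composite: +4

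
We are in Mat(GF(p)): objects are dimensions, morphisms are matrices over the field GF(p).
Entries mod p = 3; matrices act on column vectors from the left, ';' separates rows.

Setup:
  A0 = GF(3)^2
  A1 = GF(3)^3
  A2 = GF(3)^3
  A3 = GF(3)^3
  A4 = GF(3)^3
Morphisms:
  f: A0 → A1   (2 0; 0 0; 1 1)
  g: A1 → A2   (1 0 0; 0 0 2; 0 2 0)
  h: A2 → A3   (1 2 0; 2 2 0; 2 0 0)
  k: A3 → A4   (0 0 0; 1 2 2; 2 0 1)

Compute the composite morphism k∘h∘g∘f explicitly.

  e0=(1,0) f→(2,0,1) g→(2,2,0) h→(0,2,1) k→(0,0,1)
  e1=(0,1) f→(0,0,1) g→(0,2,0) h→(1,1,0) k→(0,0,2)
result: (0 0; 0 0; 1 2)

Answer: (0 0; 0 0; 1 2)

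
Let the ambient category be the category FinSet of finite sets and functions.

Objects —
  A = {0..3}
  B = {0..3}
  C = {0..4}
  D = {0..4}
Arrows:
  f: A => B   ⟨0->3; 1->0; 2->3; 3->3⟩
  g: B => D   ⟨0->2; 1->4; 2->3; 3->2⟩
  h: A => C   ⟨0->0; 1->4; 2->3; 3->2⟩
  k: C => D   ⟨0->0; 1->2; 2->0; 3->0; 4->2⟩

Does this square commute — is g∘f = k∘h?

Answer: DOES NOT COMMUTE

Work:
Along f;g (path 1):
  0 f=>3 g=>2
  1 f=>0 g=>2
  2 f=>3 g=>2
  3 f=>3 g=>2
  ⟦path⟧₁ = ⟨0->2; 1->2; 2->2; 3->2⟩
Along h;k (path 2):
  0 h=>0 k=>0
  1 h=>4 k=>2
  2 h=>3 k=>0
  3 h=>2 k=>0
  ⟦path⟧₂ = ⟨0->0; 1->2; 2->0; 3->0⟩
Equal? NO — does not commute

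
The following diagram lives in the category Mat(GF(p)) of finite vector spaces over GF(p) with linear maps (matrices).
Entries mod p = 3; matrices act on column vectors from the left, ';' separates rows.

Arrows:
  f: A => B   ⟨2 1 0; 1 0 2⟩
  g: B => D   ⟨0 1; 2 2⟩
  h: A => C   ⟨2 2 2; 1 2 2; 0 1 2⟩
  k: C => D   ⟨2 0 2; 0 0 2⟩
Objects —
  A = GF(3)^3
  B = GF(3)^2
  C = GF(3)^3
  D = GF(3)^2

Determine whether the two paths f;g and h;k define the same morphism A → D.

Along f;g (path 1):
  e0=[1,0,0] f=>[2,1] g=>[1,0]
  e1=[0,1,0] f=>[1,0] g=>[0,2]
  e2=[0,0,1] f=>[0,2] g=>[2,1]
  ⟦path⟧₁ = ⟨1 0 2; 0 2 1⟩
Along h;k (path 2):
  e0=[1,0,0] h=>[2,1,0] k=>[1,0]
  e1=[0,1,0] h=>[2,2,1] k=>[0,2]
  e2=[0,0,1] h=>[2,2,2] k=>[2,1]
  ⟦path⟧₂ = ⟨1 0 2; 0 2 1⟩
Equal? YES — commutes

Answer: COMMUTES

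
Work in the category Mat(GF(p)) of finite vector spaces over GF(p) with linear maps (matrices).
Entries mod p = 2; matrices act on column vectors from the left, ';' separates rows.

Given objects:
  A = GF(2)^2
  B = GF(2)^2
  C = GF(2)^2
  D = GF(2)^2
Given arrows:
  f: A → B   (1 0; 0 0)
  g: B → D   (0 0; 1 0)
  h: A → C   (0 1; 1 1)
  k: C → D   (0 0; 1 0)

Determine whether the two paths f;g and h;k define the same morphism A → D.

Answer: DOES NOT COMMUTE

Derivation:
Along f;g (path 1):
  e0=⟨1,0⟩ f→⟨1,0⟩ g→⟨0,1⟩
  e1=⟨0,1⟩ f→⟨0,0⟩ g→⟨0,0⟩
  ⟦path⟧₁ = (0 0; 1 0)
Along h;k (path 2):
  e0=⟨1,0⟩ h→⟨0,1⟩ k→⟨0,0⟩
  e1=⟨0,1⟩ h→⟨1,1⟩ k→⟨0,1⟩
  ⟦path⟧₂ = (0 0; 0 1)
Equal? NO — does not commute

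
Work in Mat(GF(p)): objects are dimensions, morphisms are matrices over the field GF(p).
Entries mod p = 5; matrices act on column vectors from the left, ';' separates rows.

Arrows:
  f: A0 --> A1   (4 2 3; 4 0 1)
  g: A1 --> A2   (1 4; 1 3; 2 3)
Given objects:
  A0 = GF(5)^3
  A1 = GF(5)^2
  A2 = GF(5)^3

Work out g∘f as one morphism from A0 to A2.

Answer: (0 2 2; 1 2 1; 0 4 4)

Trace:
  e0=(1,0,0) f-->(4,4) g-->(0,1,0)
  e1=(0,1,0) f-->(2,0) g-->(2,2,4)
  e2=(0,0,1) f-->(3,1) g-->(2,1,4)
result: (0 2 2; 1 2 1; 0 4 4)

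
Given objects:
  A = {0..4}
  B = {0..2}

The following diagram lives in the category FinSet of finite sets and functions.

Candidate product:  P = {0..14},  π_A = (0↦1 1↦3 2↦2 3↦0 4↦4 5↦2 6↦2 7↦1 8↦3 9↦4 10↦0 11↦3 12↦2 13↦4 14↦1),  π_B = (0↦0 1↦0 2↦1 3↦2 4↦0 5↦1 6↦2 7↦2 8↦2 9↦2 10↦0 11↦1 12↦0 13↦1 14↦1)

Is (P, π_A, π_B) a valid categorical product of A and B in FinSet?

|A|·|B| = 5·3 = 15;  |P| = 15
Check the pairing map k ↦ (π_A(k), π_B(k)):
  0 ↦ (1,0)
  1 ↦ (3,0)
  2 ↦ (2,1)
  3 ↦ (0,2)
  4 ↦ (4,0)
  5 ↦ (2,1)  ✗ repeats pair of k=2
  6 ↦ (2,2)
  7 ↦ (1,2)
  8 ↦ (3,2)
  9 ↦ (4,2)
  10 ↦ (0,0)
  11 ↦ (3,1)
  12 ↦ (2,0)
  13 ↦ (4,1)
  14 ↦ (1,1)
distinct pairs in image: 14 / 15 needed
  → (2,1) hit at k=2 and k=5

Answer: NOT A VALID PRODUCT — duplicate pair at indices 5,2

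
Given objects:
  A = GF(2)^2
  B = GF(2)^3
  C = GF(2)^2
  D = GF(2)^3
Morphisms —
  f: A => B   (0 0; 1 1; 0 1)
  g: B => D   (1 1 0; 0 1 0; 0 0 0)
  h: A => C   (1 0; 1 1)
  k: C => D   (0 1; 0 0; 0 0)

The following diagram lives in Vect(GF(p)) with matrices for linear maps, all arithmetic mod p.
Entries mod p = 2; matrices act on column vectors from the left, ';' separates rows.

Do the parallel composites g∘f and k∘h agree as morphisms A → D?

Answer: DOES NOT COMMUTE

Trace:
Path 1 = f;g:
  e0=[1,0] f=>[0,1,0] g=>[1,1,0]
  e1=[0,1] f=>[0,1,1] g=>[1,1,0]
  composite₁ = (1 1; 1 1; 0 0)
Path 2 = h;k:
  e0=[1,0] h=>[1,1] k=>[1,0,0]
  e1=[0,1] h=>[0,1] k=>[1,0,0]
  composite₂ = (1 1; 0 0; 0 0)
Equal? NO — does not commute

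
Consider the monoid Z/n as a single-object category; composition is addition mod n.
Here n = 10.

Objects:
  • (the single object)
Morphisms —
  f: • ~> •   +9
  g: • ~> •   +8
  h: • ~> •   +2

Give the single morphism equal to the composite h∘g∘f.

  0 +9≡9 +8≡7 +2≡9  (mod 10)
⟦path⟧: +9

Answer: +9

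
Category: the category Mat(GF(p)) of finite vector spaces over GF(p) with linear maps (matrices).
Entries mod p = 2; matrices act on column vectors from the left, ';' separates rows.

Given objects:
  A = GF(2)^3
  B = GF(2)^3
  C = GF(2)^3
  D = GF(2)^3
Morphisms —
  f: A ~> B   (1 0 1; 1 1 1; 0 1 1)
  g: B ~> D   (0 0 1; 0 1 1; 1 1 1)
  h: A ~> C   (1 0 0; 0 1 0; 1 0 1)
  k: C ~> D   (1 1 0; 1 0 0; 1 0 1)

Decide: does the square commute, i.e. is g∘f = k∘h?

Answer: DOES NOT COMMUTE

Derivation:
Along f;g (path 1):
  e0=⟨1,0,0⟩ f~>⟨1,1,0⟩ g~>⟨0,1,0⟩
  e1=⟨0,1,0⟩ f~>⟨0,1,1⟩ g~>⟨1,0,0⟩
  e2=⟨0,0,1⟩ f~>⟨1,1,1⟩ g~>⟨1,0,1⟩
  result₁ = (0 1 1; 1 0 0; 0 0 1)
Along h;k (path 2):
  e0=⟨1,0,0⟩ h~>⟨1,0,1⟩ k~>⟨1,1,0⟩
  e1=⟨0,1,0⟩ h~>⟨0,1,0⟩ k~>⟨1,0,0⟩
  e2=⟨0,0,1⟩ h~>⟨0,0,1⟩ k~>⟨0,0,1⟩
  result₂ = (1 1 0; 1 0 0; 0 0 1)
Equal? distinct morphisms ✗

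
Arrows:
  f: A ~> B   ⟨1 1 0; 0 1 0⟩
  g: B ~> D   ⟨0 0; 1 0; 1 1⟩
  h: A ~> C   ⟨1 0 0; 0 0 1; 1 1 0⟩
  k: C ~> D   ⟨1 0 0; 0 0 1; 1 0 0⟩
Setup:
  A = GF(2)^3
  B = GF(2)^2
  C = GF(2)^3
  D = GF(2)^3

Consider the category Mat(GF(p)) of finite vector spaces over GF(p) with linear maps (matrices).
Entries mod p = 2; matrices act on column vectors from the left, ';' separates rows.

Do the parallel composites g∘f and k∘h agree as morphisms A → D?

Answer: DOES NOT COMMUTE

Work:
1) trace f;g:
  e0=[1,0,0] f~>[1,0] g~>[0,1,1]
  e1=[0,1,0] f~>[1,1] g~>[0,1,0]
  e2=[0,0,1] f~>[0,0] g~>[0,0,0]
  composite₁ = ⟨0 0 0; 1 1 0; 1 0 0⟩
2) trace h;k:
  e0=[1,0,0] h~>[1,0,1] k~>[1,1,1]
  e1=[0,1,0] h~>[0,0,1] k~>[0,1,0]
  e2=[0,0,1] h~>[0,1,0] k~>[0,0,0]
  composite₂ = ⟨1 0 0; 1 1 0; 1 0 0⟩
Equal? NO — does not commute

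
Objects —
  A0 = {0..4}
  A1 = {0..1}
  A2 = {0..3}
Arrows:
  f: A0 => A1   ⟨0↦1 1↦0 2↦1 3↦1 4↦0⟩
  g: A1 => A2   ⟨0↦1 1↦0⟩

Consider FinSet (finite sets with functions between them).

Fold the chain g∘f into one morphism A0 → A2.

Answer: ⟨0↦0 1↦1 2↦0 3↦0 4↦1⟩

Work:
  0 f=>1 g=>0
  1 f=>0 g=>1
  2 f=>1 g=>0
  3 f=>1 g=>0
  4 f=>0 g=>1
composite: ⟨0↦0 1↦1 2↦0 3↦0 4↦1⟩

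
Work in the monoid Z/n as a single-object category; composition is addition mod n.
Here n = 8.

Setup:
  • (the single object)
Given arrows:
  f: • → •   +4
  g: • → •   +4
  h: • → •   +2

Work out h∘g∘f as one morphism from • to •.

Answer: +2

Derivation:
  0 +4≡4 +4≡0 +2≡2  (mod 8)
composite: +2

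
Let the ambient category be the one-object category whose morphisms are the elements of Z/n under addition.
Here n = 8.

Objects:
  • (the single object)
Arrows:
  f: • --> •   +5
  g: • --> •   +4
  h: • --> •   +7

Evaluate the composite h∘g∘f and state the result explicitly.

  0 +5≡5 +4≡1 +7≡0  (mod 8)
⟦path⟧: +0

Answer: +0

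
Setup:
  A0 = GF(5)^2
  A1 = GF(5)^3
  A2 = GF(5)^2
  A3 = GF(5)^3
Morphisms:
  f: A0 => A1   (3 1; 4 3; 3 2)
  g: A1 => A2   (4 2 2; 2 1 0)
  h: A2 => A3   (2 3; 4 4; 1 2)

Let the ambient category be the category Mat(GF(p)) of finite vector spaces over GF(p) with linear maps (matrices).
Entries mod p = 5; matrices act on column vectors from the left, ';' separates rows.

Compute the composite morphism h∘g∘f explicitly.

  e0=(1,0) f=>(3,4,3) g=>(1,0) h=>(2,4,1)
  e1=(0,1) f=>(1,3,2) g=>(4,0) h=>(3,1,4)
composite: (2 3; 4 1; 1 4)

Answer: (2 3; 4 1; 1 4)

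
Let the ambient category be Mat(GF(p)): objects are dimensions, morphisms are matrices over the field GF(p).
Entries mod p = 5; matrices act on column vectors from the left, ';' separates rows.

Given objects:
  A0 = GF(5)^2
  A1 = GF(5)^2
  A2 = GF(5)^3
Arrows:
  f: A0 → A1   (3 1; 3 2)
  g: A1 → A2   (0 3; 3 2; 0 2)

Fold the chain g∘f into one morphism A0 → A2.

  e0=⟨1,0⟩ f→⟨3,3⟩ g→⟨4,0,1⟩
  e1=⟨0,1⟩ f→⟨1,2⟩ g→⟨1,2,4⟩
⟦path⟧: (4 1; 0 2; 1 4)

Answer: (4 1; 0 2; 1 4)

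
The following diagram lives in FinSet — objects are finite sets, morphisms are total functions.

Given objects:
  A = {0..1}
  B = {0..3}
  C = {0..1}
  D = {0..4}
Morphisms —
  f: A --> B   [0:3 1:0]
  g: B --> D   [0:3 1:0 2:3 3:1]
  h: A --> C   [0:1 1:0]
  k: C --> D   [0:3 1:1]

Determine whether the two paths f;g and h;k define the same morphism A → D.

Answer: COMMUTES

Work:
1) trace f;g:
  0 f-->3 g-->1
  1 f-->0 g-->3
  ⟦path⟧₁ = [0:1 1:3]
2) trace h;k:
  0 h-->1 k-->1
  1 h-->0 k-->3
  ⟦path⟧₂ = [0:1 1:3]
Equal? same morphism ✓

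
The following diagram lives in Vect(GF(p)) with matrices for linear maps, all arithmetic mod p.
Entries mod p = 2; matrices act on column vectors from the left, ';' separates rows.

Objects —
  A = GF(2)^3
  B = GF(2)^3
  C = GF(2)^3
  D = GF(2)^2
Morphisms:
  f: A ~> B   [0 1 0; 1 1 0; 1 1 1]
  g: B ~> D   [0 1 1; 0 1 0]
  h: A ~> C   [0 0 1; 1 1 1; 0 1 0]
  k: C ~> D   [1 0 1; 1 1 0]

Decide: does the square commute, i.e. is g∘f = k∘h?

1) trace f;g:
  e0=(1,0,0) f~>(0,1,1) g~>(0,1)
  e1=(0,1,0) f~>(1,1,1) g~>(0,1)
  e2=(0,0,1) f~>(0,0,1) g~>(1,0)
  composite₁ = [0 0 1; 1 1 0]
2) trace h;k:
  e0=(1,0,0) h~>(0,1,0) k~>(0,1)
  e1=(0,1,0) h~>(0,1,1) k~>(1,1)
  e2=(0,0,1) h~>(1,1,0) k~>(1,0)
  composite₂ = [0 1 1; 1 1 0]
Equal? NO — does not commute

Answer: DOES NOT COMMUTE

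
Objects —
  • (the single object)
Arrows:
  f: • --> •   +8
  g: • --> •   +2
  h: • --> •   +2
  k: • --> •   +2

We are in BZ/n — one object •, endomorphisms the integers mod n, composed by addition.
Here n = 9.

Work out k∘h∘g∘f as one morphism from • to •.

  0 +8≡8 +2≡1 +2≡3 +2≡5  (mod 9)
composite: +5

Answer: +5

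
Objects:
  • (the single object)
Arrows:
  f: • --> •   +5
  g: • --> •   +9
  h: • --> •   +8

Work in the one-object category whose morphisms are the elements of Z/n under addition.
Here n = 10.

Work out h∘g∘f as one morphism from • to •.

  0 +5≡5 +9≡4 +8≡2  (mod 10)
composite: +2

Answer: +2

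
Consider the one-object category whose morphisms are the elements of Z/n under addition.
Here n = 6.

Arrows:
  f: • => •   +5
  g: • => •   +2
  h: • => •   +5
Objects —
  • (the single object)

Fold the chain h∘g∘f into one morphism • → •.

Answer: +0

Work:
  0 +5≡5 +2≡1 +5≡0  (mod 6)
⟦path⟧: +0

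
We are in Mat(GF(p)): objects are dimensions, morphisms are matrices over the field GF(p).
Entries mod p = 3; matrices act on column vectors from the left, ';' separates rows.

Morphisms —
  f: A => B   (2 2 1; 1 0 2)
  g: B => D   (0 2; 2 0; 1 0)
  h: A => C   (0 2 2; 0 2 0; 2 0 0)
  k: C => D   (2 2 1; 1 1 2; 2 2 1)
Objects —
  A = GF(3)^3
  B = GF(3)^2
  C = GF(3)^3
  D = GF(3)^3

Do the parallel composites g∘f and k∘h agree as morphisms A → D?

Answer: DOES NOT COMMUTE

Work:
Path 1 = f;g:
  e0=(1,0,0) f=>(2,1) g=>(2,1,2)
  e1=(0,1,0) f=>(2,0) g=>(0,1,2)
  e2=(0,0,1) f=>(1,2) g=>(1,2,1)
  composite₁ = (2 0 1; 1 1 2; 2 2 1)
Path 2 = h;k:
  e0=(1,0,0) h=>(0,0,2) k=>(2,1,2)
  e1=(0,1,0) h=>(2,2,0) k=>(2,1,2)
  e2=(0,0,1) h=>(2,0,0) k=>(1,2,1)
  composite₂ = (2 2 1; 1 1 2; 2 2 1)
Equal? NO — does not commute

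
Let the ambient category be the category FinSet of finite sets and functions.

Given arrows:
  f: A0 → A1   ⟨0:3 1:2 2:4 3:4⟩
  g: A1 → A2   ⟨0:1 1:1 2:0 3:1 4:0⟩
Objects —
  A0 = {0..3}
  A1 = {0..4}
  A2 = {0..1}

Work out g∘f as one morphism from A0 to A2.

  0 f→3 g→1
  1 f→2 g→0
  2 f→4 g→0
  3 f→4 g→0
⟦path⟧: ⟨0:1 1:0 2:0 3:0⟩

Answer: ⟨0:1 1:0 2:0 3:0⟩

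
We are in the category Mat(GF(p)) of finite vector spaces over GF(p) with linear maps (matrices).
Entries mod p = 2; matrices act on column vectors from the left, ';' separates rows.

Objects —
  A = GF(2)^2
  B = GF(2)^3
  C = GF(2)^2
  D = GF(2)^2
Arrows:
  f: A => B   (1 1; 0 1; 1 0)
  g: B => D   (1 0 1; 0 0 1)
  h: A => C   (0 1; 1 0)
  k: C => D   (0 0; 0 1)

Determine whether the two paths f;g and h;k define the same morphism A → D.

Answer: DOES NOT COMMUTE

Work:
Along f;g (path 1):
  e0=[1,0] f=>[1,0,1] g=>[0,1]
  e1=[0,1] f=>[1,1,0] g=>[1,0]
  composite₁ = (0 1; 1 0)
Along h;k (path 2):
  e0=[1,0] h=>[0,1] k=>[0,1]
  e1=[0,1] h=>[1,0] k=>[0,0]
  composite₂ = (0 0; 1 0)
Equal? NO — does not commute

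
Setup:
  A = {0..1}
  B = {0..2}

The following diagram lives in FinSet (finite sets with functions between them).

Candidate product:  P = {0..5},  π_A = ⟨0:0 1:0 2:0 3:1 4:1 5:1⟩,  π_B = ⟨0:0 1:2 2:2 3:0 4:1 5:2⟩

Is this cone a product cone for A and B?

|A|·|B| = 2·3 = 6;  |P| = 6
Check the pairing map k ↦ (π_A(k), π_B(k)):
  0 : (0,0)
  1 : (0,2)
  2 : (0,2)  ✗ repeats pair of k=1
  3 : (1,0)
  4 : (1,1)
  5 : (1,2)
distinct pairs in image: 5 / 6 needed
  → (0,2) hit at k=1 and k=2

Answer: NOT A VALID PRODUCT — duplicate pair at indices 2,1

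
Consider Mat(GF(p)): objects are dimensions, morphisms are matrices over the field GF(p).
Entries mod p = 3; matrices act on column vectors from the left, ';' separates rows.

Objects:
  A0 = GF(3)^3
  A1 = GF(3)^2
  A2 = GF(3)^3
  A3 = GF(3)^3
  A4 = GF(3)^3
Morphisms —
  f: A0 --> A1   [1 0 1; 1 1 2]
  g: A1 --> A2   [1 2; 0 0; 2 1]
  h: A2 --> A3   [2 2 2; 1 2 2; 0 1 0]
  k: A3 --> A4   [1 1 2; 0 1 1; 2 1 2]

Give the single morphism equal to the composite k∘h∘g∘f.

Answer: [0 1 1; 0 1 1; 0 1 1]

Work:
  e0=[1,0,0] f-->[1,1] g-->[0,0,0] h-->[0,0,0] k-->[0,0,0]
  e1=[0,1,0] f-->[0,1] g-->[2,0,1] h-->[0,1,0] k-->[1,1,1]
  e2=[0,0,1] f-->[1,2] g-->[2,0,1] h-->[0,1,0] k-->[1,1,1]
composite: [0 1 1; 0 1 1; 0 1 1]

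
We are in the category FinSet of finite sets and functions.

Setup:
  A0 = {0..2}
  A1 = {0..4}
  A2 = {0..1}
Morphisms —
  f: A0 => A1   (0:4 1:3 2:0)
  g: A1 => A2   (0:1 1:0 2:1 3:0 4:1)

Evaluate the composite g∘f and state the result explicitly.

Answer: (0:1 1:0 2:1)

Trace:
  0 f=>4 g=>1
  1 f=>3 g=>0
  2 f=>0 g=>1
result: (0:1 1:0 2:1)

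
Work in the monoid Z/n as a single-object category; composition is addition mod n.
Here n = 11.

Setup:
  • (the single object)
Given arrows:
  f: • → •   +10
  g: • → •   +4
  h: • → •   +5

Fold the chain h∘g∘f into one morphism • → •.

  0 +10≡10 +4≡3 +5≡8  (mod 11)
composite: +8

Answer: +8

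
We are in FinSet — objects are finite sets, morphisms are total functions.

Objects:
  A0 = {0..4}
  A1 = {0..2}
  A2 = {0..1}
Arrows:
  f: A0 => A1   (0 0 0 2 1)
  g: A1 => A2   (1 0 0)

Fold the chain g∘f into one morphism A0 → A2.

  0 f=>0 g=>1
  1 f=>0 g=>1
  2 f=>0 g=>1
  3 f=>2 g=>0
  4 f=>1 g=>0
composite: (1 1 1 0 0)

Answer: (1 1 1 0 0)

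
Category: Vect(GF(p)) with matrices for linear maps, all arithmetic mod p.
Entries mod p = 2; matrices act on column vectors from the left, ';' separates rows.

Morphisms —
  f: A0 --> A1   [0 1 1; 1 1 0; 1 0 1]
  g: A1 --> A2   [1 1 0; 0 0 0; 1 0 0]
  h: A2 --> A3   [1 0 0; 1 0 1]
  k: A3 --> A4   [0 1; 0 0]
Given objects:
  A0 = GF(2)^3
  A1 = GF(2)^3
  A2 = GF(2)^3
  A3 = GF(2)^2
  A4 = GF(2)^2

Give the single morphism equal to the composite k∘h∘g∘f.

  e0=(1,0,0) f-->(0,1,1) g-->(1,0,0) h-->(1,1) k-->(1,0)
  e1=(0,1,0) f-->(1,1,0) g-->(0,0,1) h-->(0,1) k-->(1,0)
  e2=(0,0,1) f-->(1,0,1) g-->(1,0,1) h-->(1,0) k-->(0,0)
⟦path⟧: [1 1 0; 0 0 0]

Answer: [1 1 0; 0 0 0]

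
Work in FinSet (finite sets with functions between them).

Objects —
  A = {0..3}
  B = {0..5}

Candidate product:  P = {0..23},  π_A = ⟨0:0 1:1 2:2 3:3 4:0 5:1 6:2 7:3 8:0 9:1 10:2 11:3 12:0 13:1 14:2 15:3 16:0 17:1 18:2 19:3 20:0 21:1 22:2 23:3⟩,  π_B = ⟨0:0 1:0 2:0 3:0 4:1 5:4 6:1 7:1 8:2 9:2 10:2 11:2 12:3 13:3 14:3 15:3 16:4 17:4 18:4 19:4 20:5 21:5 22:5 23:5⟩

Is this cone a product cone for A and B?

|A|·|B| = 4·6 = 24;  |P| = 24
Check the pairing map k ↦ (π_A(k), π_B(k)):
  0 : (0,0)
  1 : (1,0)
  2 : (2,0)
  3 : (3,0)
  4 : (0,1)
  5 : (1,4)
  6 : (2,1)
  7 : (3,1)
  8 : (0,2)
  9 : (1,2)
  10 : (2,2)
  11 : (3,2)
  12 : (0,3)
  13 : (1,3)
  14 : (2,3)
  15 : (3,3)
  16 : (0,4)
  17 : (1,4)  ✗ repeats pair of k=5
  18 : (2,4)
  19 : (3,4)
  20 : (0,5)
  21 : (1,5)
  22 : (2,5)
  23 : (3,5)
distinct pairs in image: 23 / 24 needed
  → (1,4) hit at k=5 and k=17

Answer: NOT A VALID PRODUCT — duplicate pair at indices 17,5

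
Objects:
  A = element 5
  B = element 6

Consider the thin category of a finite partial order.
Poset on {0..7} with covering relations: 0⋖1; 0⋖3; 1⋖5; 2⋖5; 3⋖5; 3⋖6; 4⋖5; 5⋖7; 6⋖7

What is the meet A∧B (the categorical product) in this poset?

{x : x⊑A ∧ x⊑B} = {0,3}  (A=5, B=6)
  0 ⊑ 3
  3 ⊑ 3
glb = 3

Answer: A∧B = 3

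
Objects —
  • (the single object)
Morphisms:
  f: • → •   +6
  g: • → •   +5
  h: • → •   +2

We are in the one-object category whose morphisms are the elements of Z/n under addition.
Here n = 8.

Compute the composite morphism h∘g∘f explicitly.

Answer: +5

Trace:
  0 +6≡6 +5≡3 +2≡5  (mod 8)
result: +5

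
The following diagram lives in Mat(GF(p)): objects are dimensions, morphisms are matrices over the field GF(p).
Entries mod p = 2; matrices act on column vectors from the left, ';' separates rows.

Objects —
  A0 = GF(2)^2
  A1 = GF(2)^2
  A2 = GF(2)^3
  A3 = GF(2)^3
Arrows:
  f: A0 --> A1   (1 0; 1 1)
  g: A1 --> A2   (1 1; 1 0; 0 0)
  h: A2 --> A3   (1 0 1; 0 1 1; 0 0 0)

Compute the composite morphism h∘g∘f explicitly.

  e0=⟨1,0⟩ f-->⟨1,1⟩ g-->⟨0,1,0⟩ h-->⟨0,1,0⟩
  e1=⟨0,1⟩ f-->⟨0,1⟩ g-->⟨1,0,0⟩ h-->⟨1,0,0⟩
⟦path⟧: (0 1; 1 0; 0 0)

Answer: (0 1; 1 0; 0 0)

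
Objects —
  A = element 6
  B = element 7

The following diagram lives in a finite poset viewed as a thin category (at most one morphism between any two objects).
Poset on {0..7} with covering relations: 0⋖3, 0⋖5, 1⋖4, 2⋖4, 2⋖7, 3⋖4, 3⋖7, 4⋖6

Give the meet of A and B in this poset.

Common predecessors of 6,7: {0,2,3}
  maximal lower bounds 2 and 3 are incomparable: neither 2<=3 nor 3<=2
→ no greatest lower bound exists

Answer: NO MEET EXISTS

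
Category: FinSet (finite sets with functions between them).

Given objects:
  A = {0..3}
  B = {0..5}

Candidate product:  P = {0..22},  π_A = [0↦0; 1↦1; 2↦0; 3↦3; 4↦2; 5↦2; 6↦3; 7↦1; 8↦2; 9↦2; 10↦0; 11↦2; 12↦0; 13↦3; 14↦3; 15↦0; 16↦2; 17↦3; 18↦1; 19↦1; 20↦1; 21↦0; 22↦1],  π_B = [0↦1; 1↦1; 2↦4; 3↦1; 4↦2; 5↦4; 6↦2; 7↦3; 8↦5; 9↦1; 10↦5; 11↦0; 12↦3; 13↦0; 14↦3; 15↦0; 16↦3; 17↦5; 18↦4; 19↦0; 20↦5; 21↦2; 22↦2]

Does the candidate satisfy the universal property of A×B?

|A|·|B| = 4·6 = 24;  |P| = 23
  → cardinalities differ; no bijection possible.

Answer: NOT A VALID PRODUCT — |P|=23 ≠ |A|·|B|=24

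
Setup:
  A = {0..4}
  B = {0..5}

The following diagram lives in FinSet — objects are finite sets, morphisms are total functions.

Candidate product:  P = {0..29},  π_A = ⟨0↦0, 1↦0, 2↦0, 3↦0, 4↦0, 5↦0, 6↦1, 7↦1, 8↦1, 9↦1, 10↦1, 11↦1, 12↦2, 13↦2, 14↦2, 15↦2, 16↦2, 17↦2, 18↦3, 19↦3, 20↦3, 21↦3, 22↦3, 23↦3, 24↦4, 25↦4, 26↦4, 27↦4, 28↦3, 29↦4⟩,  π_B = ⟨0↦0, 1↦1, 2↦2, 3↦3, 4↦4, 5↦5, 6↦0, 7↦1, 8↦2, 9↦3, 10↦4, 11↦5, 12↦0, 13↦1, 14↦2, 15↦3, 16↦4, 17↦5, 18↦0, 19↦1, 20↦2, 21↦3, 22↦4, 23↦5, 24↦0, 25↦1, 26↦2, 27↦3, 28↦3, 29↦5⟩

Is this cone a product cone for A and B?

|A|·|B| = 5·6 = 30;  |P| = 30
Check the pairing map k ↦ (π_A(k), π_B(k)):
  0 ↦ (0,0)
  1 ↦ (0,1)
  2 ↦ (0,2)
  3 ↦ (0,3)
  4 ↦ (0,4)
  5 ↦ (0,5)
  6 ↦ (1,0)
  7 ↦ (1,1)
  8 ↦ (1,2)
  9 ↦ (1,3)
  10 ↦ (1,4)
  11 ↦ (1,5)
  12 ↦ (2,0)
  13 ↦ (2,1)
  14 ↦ (2,2)
  15 ↦ (2,3)
  16 ↦ (2,4)
  17 ↦ (2,5)
  18 ↦ (3,0)
  19 ↦ (3,1)
  20 ↦ (3,2)
  21 ↦ (3,3)
  22 ↦ (3,4)
  23 ↦ (3,5)
  24 ↦ (4,0)
  25 ↦ (4,1)
  26 ↦ (4,2)
  27 ↦ (4,3)
  28 ↦ (3,3)  ✗ repeats pair of k=21
  29 ↦ (4,5)
distinct pairs in image: 29 / 30 needed
  → (3,3) hit at k=21 and k=28

Answer: NOT A VALID PRODUCT — duplicate pair at indices 21,28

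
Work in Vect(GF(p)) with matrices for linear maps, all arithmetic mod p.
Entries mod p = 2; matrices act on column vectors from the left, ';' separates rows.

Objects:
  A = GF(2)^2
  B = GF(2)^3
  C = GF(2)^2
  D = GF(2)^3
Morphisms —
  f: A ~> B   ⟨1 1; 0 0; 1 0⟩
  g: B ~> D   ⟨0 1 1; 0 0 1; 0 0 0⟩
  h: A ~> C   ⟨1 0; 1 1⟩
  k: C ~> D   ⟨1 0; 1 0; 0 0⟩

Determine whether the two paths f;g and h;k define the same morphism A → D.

1) trace f;g:
  e0=⟨1,0⟩ f~>⟨1,0,1⟩ g~>⟨1,1,0⟩
  e1=⟨0,1⟩ f~>⟨1,0,0⟩ g~>⟨0,0,0⟩
  composite₁ = ⟨1 0; 1 0; 0 0⟩
2) trace h;k:
  e0=⟨1,0⟩ h~>⟨1,1⟩ k~>⟨1,1,0⟩
  e1=⟨0,1⟩ h~>⟨0,1⟩ k~>⟨0,0,0⟩
  composite₂ = ⟨1 0; 1 0; 0 0⟩
Equal? same morphism ✓

Answer: COMMUTES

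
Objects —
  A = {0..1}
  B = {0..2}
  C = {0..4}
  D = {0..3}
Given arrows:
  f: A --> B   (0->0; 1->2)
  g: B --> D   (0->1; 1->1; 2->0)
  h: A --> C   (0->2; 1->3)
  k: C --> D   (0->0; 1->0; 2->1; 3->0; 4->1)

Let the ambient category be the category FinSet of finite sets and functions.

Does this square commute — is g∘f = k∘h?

Path 1 = f;g:
  0 f-->0 g-->1
  1 f-->2 g-->0
  composite₁ = (0->1; 1->0)
Path 2 = h;k:
  0 h-->2 k-->1
  1 h-->3 k-->0
  composite₂ = (0->1; 1->0)
Equal? same morphism ✓

Answer: COMMUTES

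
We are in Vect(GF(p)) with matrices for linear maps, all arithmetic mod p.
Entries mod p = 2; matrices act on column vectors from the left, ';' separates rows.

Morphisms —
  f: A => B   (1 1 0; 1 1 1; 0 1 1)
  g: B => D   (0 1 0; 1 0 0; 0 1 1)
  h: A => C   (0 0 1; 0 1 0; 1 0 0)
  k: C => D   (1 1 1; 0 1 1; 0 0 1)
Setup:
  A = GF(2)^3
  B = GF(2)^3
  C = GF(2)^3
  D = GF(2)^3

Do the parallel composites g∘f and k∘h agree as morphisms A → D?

Along f;g (path 1):
  e0=(1,0,0) f=>(1,1,0) g=>(1,1,1)
  e1=(0,1,0) f=>(1,1,1) g=>(1,1,0)
  e2=(0,0,1) f=>(0,1,1) g=>(1,0,0)
  composite₁ = (1 1 1; 1 1 0; 1 0 0)
Along h;k (path 2):
  e0=(1,0,0) h=>(0,0,1) k=>(1,1,1)
  e1=(0,1,0) h=>(0,1,0) k=>(1,1,0)
  e2=(0,0,1) h=>(1,0,0) k=>(1,0,0)
  composite₂ = (1 1 1; 1 1 0; 1 0 0)
Equal? YES — commutes

Answer: COMMUTES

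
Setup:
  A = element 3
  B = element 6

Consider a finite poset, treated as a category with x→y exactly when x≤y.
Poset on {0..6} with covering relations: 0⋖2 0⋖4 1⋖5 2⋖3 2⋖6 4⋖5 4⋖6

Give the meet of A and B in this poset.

Answer: A∧B = 2

Trace:
Common predecessors of 3,6: {0,2}
  0 ⊑ 2
  2 ⊑ 2
glb = 2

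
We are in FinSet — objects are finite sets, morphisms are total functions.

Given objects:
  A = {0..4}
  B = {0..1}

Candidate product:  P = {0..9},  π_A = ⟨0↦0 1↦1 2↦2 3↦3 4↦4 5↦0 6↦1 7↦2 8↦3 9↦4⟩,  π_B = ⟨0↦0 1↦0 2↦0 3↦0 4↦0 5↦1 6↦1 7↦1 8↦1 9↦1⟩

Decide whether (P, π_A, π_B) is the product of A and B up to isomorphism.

Answer: VALID PRODUCT

Work:
|A|·|B| = 5·2 = 10;  |P| = 10
Check the pairing map k ↦ (π_A(k), π_B(k)):
  0 ↦ (0,0)
  1 ↦ (1,0)
  2 ↦ (2,0)
  3 ↦ (3,0)
  4 ↦ (4,0)
  5 ↦ (0,1)
  6 ↦ (1,1)
  7 ↦ (2,1)
  8 ↦ (3,1)
  9 ↦ (4,1)
distinct pairs in image: 10 / 10 needed
  → bijection onto A×B; projections well-typed.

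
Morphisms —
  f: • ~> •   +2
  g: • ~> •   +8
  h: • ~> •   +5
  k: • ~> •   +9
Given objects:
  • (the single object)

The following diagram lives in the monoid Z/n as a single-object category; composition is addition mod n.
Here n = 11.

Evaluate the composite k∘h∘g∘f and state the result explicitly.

Answer: +2

Trace:
  0 +2≡2 +8≡10 +5≡4 +9≡2  (mod 11)
composite: +2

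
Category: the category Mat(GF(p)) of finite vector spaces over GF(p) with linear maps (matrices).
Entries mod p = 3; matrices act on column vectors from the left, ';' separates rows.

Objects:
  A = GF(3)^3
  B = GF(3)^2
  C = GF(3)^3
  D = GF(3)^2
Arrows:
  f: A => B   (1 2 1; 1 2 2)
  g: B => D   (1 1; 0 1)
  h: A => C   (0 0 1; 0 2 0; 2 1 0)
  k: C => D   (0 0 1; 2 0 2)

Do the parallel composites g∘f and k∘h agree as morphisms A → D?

Path 1 = f;g:
  e0=[1,0,0] f=>[1,1] g=>[2,1]
  e1=[0,1,0] f=>[2,2] g=>[1,2]
  e2=[0,0,1] f=>[1,2] g=>[0,2]
  ⟦path⟧₁ = (2 1 0; 1 2 2)
Path 2 = h;k:
  e0=[1,0,0] h=>[0,0,2] k=>[2,1]
  e1=[0,1,0] h=>[0,2,1] k=>[1,2]
  e2=[0,0,1] h=>[1,0,0] k=>[0,2]
  ⟦path⟧₂ = (2 1 0; 1 2 2)
Equal? same morphism ✓

Answer: COMMUTES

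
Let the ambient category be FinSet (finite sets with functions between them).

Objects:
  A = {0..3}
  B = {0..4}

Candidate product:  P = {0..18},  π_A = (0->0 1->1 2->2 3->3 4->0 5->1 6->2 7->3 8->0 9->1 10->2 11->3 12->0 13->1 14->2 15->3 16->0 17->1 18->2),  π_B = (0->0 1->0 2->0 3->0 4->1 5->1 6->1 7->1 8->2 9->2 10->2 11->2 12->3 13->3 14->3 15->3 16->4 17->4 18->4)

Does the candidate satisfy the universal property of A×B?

|A|·|B| = 4·5 = 20;  |P| = 19
  → cardinalities differ; no bijection possible.

Answer: NOT A VALID PRODUCT — |P|=19 ≠ |A|·|B|=20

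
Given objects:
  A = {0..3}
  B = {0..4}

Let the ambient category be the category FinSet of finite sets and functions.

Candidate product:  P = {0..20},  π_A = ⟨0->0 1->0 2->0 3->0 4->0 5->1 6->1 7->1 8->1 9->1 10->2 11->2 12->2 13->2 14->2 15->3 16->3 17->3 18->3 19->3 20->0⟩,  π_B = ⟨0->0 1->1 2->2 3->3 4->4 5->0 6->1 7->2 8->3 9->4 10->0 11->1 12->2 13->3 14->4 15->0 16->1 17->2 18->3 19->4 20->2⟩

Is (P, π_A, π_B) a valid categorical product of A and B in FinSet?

|A|·|B| = 4·5 = 20;  |P| = 21
  → cardinalities differ; no bijection possible.

Answer: NOT A VALID PRODUCT — |P|=21 ≠ |A|·|B|=20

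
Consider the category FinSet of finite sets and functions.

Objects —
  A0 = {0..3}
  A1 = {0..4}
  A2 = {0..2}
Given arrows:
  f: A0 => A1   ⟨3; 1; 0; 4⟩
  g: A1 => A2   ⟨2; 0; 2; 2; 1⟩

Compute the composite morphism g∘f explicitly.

  0 f=>3 g=>2
  1 f=>1 g=>0
  2 f=>0 g=>2
  3 f=>4 g=>1
composite: ⟨2; 0; 2; 1⟩

Answer: ⟨2; 0; 2; 1⟩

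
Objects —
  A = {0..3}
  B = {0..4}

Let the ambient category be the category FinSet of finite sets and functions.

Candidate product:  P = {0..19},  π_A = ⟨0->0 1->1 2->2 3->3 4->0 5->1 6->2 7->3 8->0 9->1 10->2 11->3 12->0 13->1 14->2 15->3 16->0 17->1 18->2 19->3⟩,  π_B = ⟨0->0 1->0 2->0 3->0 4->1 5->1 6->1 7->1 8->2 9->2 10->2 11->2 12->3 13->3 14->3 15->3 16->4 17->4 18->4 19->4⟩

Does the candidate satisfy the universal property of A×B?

|A|·|B| = 4·5 = 20;  |P| = 20
Check the pairing map k ↦ (π_A(k), π_B(k)):
  0 -> (0,0)
  1 -> (1,0)
  2 -> (2,0)
  3 -> (3,0)
  4 -> (0,1)
  5 -> (1,1)
  6 -> (2,1)
  7 -> (3,1)
  8 -> (0,2)
  9 -> (1,2)
  10 -> (2,2)
  11 -> (3,2)
  12 -> (0,3)
  13 -> (1,3)
  14 -> (2,3)
  15 -> (3,3)
  16 -> (0,4)
  17 -> (1,4)
  18 -> (2,4)
  19 -> (3,4)
distinct pairs in image: 20 / 20 needed
  → bijection onto A×B; projections well-typed.

Answer: VALID PRODUCT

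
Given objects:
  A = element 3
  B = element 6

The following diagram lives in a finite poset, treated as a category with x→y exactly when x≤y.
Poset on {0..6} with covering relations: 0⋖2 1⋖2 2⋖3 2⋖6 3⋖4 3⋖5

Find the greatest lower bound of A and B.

Answer: A∧B = 2

Work:
{x : x≤A ∧ x≤B} = {0,1,2}  (A=3, B=6)
  0 ≤ 2
  1 ≤ 2
  2 ≤ 2
glb = 2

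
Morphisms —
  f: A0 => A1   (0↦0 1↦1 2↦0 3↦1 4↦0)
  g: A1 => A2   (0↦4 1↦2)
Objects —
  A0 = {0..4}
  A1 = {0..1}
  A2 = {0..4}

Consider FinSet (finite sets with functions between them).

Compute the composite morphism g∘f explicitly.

Answer: (0↦4 1↦2 2↦4 3↦2 4↦4)

Derivation:
  0 f=>0 g=>4
  1 f=>1 g=>2
  2 f=>0 g=>4
  3 f=>1 g=>2
  4 f=>0 g=>4
composite: (0↦4 1↦2 2↦4 3↦2 4↦4)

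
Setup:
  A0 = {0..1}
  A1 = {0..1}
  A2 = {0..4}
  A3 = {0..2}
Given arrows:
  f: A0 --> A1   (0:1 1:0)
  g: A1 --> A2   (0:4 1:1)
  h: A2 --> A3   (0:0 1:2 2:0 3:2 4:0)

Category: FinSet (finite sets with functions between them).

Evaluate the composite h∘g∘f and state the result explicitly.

Answer: (0:2 1:0)

Trace:
  0 f-->1 g-->1 h-->2
  1 f-->0 g-->4 h-->0
⟦path⟧: (0:2 1:0)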